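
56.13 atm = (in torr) 4.266e+04. Check: 1 atm = 101325 Pa, so 56.13 atm = 56.13 * 101325 = 5687372.2 Pa. 1 torr = 133.32237 Pa, so 5687372.2 Pa = 5687372.2 / 133.32237 = 42658.8 torr ≈ 4.266e+04 torr (4 s.f.).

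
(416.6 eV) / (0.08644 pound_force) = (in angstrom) 1.736e-06. Check: 1 eV = 1.6021766e-19 J, so 416.6 eV = 416.6 * 1.6021766e-19 = 6.6746679e-17 J. 1 pound_force = 4.4482216 N, so 0.08644 pound_force = 0.08644 * 4.4482216 = 0.38450428 N. Combine: 6.6746679e-17 J / 0.38450428 N = 1.7359151e-16 m. 1 angstrom = 1e-10 m, so 1.7359151e-16 m = 1.7359151e-16 / 1e-10 = 1.7359151e-06 angstrom ≈ 1.736e-06 angstrom (4 s.f.).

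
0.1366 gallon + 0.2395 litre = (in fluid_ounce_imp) 1 gallon = 0.0037854118 m^3, so 0.1366 gallon = 0.1366 * 0.0037854118 = 0.00051708725 m^3. 1 litre = 0.001 m^3, so 0.2395 litre = 0.2395 * 0.001 = 0.0002395 m^3. Sum: 0.00051708725 + 0.0002395 = 0.00075658725 m^3. 1 fluid_ounce_imp = 2.8413063e-05 m^3, so 0.00075658725 m^3 = 0.00075658725 / 2.8413063e-05 = 26.628149 fluid_ounce_imp ≈ 26.63 fluid_ounce_imp (4 s.f.). Final answer: 26.63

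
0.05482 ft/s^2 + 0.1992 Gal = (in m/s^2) 1 ft/s^2 = 0.3048 m/s^2, so 0.05482 ft/s^2 = 0.05482 * 0.3048 = 0.016709136 m/s^2. 1 Gal = 0.01 m/s^2, so 0.1992 Gal = 0.1992 * 0.01 = 0.001992 m/s^2. Sum: 0.016709136 + 0.001992 = 0.018701136 m/s^2. Result: 0.018701136 m/s^2 ≈ 0.0187 m/s^2 (4 s.f.). Final answer: 0.0187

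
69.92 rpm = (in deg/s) 419.5. Check: 1 rpm = 0.10471976 rad/s, so 69.92 rpm = 69.92 * 0.10471976 = 7.3220053 rad/s. 1 deg/s = 0.017453293 rad/s, so 7.3220053 rad/s = 7.3220053 / 0.017453293 = 419.52 deg/s ≈ 419.5 deg/s (4 s.f.).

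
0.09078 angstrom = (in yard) 1 angstrom = 1e-10 m, so 0.09078 angstrom = 0.09078 * 1e-10 = 9.078e-12 m. 1 yard = 0.9144 m, so 9.078e-12 m = 9.078e-12 / 0.9144 = 9.9278215e-12 yard ≈ 9.928e-12 yard (4 s.f.). Final answer: 9.928e-12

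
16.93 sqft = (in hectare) 0.0001573. Check: 1 sqft = 0.09290304 m^2, so 16.93 sqft = 16.93 * 0.09290304 = 1.5728485 m^2. 1 hectare = 10000 m^2, so 1.5728485 m^2 = 1.5728485 / 10000 = 0.00015728485 hectare ≈ 0.0001573 hectare (4 s.f.).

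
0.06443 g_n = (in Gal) 1 g_n = 9.80665 m/s^2, so 0.06443 g_n = 0.06443 * 9.80665 = 0.63184246 m/s^2. 1 Gal = 0.01 m/s^2, so 0.63184246 m/s^2 = 0.63184246 / 0.01 = 63.184246 Gal ≈ 63.18 Gal (4 s.f.). Final answer: 63.18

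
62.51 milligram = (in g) 0.06251. Check: 1 milligram = 1e-06 kg, so 62.51 milligram = 62.51 * 1e-06 = 6.251e-05 kg. 1 g = 0.001 kg, so 6.251e-05 kg = 6.251e-05 / 0.001 = 0.06251 g.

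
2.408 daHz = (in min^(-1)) 1445. Check: 1 daHz = 10 Hz, so 2.408 daHz = 2.408 * 10 = 24.08 Hz. 1 min^(-1) = 0.016666667 Hz, so 24.08 Hz = 24.08 / 0.016666667 = 1444.8 min^(-1) ≈ 1445 min^(-1) (4 s.f.).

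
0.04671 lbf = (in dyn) 2.078e+04. Check: 1 lbf = 4.4482216 N, so 0.04671 lbf = 0.04671 * 4.4482216 = 0.20777643 N. 1 dyn = 1e-05 N, so 0.20777643 N = 0.20777643 / 1e-05 = 20777.643 dyn ≈ 2.078e+04 dyn (4 s.f.).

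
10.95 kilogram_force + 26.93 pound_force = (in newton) 1 kilogram_force = 9.80665 N, so 10.95 kilogram_force = 10.95 * 9.80665 = 107.38282 N. 1 pound_force = 4.4482216 N, so 26.93 pound_force = 26.93 * 4.4482216 = 119.79061 N. Sum: 107.38282 + 119.79061 = 227.17343 N. 227.17343 N = 227.17343 newton ≈ 227.2 newton (4 s.f.). Final answer: 227.2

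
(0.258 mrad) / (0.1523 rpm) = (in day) 1 mrad = 0.001 rad, so 0.258 mrad = 0.258 * 0.001 = 0.000258 rad. 1 rpm = 0.10471976 rad/s, so 0.1523 rpm = 0.1523 * 0.10471976 = 0.015948819 rad/s. Combine: 0.000258 rad / 0.015948819 rad/s = 0.016176747 s. 1 day = 86400 s, so 0.016176747 s = 0.016176747 / 86400 = 1.8723086e-07 day ≈ 1.872e-07 day (4 s.f.). Final answer: 1.872e-07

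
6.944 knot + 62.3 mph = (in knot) 1 knot = 0.51444444 m/s, so 6.944 knot = 6.944 * 0.51444444 = 3.5723022 m/s. 1 mph = 0.44704 m/s, so 62.3 mph = 62.3 * 0.44704 = 27.850592 m/s. Sum: 3.5723022 + 27.850592 = 31.422894 m/s. 1 knot = 0.51444444 m/s, so 31.422894 m/s = 31.422894 / 0.51444444 = 61.08122 knot ≈ 61.08 knot (4 s.f.). Final answer: 61.08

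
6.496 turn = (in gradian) 2598. Check: 1 turn = 6.2831853 rad, so 6.496 turn = 6.496 * 6.2831853 = 40.815572 rad. 1 gradian = 0.015707963 rad, so 40.815572 rad = 40.815572 / 0.015707963 = 2598.4 gradian ≈ 2598 gradian (4 s.f.).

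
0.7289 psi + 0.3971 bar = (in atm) 0.4415. Check: 1 psi = 6894.7573 Pa, so 0.7289 psi = 0.7289 * 6894.7573 = 5025.5886 Pa. 1 bar = 100000 Pa, so 0.3971 bar = 0.3971 * 100000 = 39710 Pa. Sum: 5025.5886 + 39710 = 44735.589 Pa. 1 atm = 101325 Pa, so 44735.589 Pa = 44735.589 / 101325 = 0.44150593 atm ≈ 0.4415 atm (4 s.f.).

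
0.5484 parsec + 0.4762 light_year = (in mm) 1 parsec = 3.0856776e+16 m, so 0.5484 parsec = 0.5484 * 3.0856776e+16 = 1.6921856e+16 m. 1 light_year = 9.4607305e+15 m, so 0.4762 light_year = 0.4762 * 9.4607305e+15 = 4.5051999e+15 m. Sum: 1.6921856e+16 + 4.5051999e+15 = 2.1427056e+16 m. 1 mm = 0.001 m, so 2.1427056e+16 m = 2.1427056e+16 / 0.001 = 2.1427056e+19 mm ≈ 2.143e+19 mm (4 s.f.). Final answer: 2.143e+19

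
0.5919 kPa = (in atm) 0.005842. Check: 1 kPa = 1000 Pa, so 0.5919 kPa = 0.5919 * 1000 = 591.9 Pa. 1 atm = 101325 Pa, so 591.9 Pa = 591.9 / 101325 = 0.0058415988 atm ≈ 0.005842 atm (4 s.f.).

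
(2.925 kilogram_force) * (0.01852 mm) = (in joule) 1 kilogram_force = 9.80665 N, so 2.925 kilogram_force = 2.925 * 9.80665 = 28.684451 N. 1 mm = 0.001 m, so 0.01852 mm = 0.01852 * 0.001 = 1.852e-05 m. Combine: 28.684451 N * 1.852e-05 m = 0.00053123604 J. 0.00053123604 J = 0.00053123604 joule ≈ 0.0005312 joule (4 s.f.). Final answer: 0.0005312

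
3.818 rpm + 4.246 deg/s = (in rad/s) 1 rpm = 0.10471976 rad/s, so 3.818 rpm = 3.818 * 0.10471976 = 0.39982003 rad/s. 1 deg/s = 0.017453293 rad/s, so 4.246 deg/s = 4.246 * 0.017453293 = 0.07410668 rad/s. Sum: 0.39982003 + 0.07410668 = 0.47392671 rad/s. Result: 0.47392671 rad/s ≈ 0.4739 rad/s (4 s.f.). Final answer: 0.4739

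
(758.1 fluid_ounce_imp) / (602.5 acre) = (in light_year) 1 fluid_ounce_imp = 2.8413063e-05 m^3, so 758.1 fluid_ounce_imp = 758.1 * 2.8413063e-05 = 0.021539943 m^3. 1 acre = 4046.8564 m^2, so 602.5 acre = 602.5 * 4046.8564 = 2438231 m^2. Combine: 0.021539943 m^3 / 2438231 m^2 = 8.8342502e-09 m. 1 light_year = 9.4607305e+15 m, so 8.8342502e-09 m = 8.8342502e-09 / 9.4607305e+15 = 9.3378098e-25 light_year ≈ 9.338e-25 light_year (4 s.f.). Final answer: 9.338e-25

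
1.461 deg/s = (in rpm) 1 deg/s = 0.017453293 rad/s, so 1.461 deg/s = 1.461 * 0.017453293 = 0.02549926 rad/s. 1 rpm = 0.10471976 rad/s, so 0.02549926 rad/s = 0.02549926 / 0.10471976 = 0.2435 rpm. Final answer: 0.2435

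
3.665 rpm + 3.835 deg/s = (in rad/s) 1 rpm = 0.10471976 rad/s, so 3.665 rpm = 3.665 * 0.10471976 = 0.3837979 rad/s. 1 deg/s = 0.017453293 rad/s, so 3.835 deg/s = 3.835 * 0.017453293 = 0.066933377 rad/s. Sum: 0.3837979 + 0.066933377 = 0.45073128 rad/s. Result: 0.45073128 rad/s ≈ 0.4507 rad/s (4 s.f.). Final answer: 0.4507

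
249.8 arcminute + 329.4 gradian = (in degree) 1 arcminute = 0.00029088821 rad, so 249.8 arcminute = 249.8 * 0.00029088821 = 0.072663875 rad. 1 gradian = 0.015707963 rad, so 329.4 gradian = 329.4 * 0.015707963 = 5.1742031 rad. Sum: 0.072663875 + 5.1742031 = 5.246867 rad. 1 degree = 0.017453293 rad, so 5.246867 rad = 5.246867 / 0.017453293 = 300.62333 degree ≈ 300.6 degree (4 s.f.). Final answer: 300.6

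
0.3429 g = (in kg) 0.0003429. Check: 1 g = 0.001 kg, so 0.3429 g = 0.3429 * 0.001 = 0.0003429 kg. Result: 0.0003429 kg.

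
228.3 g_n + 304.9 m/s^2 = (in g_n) 259.4. Check: 1 g_n = 9.80665 m/s^2, so 228.3 g_n = 228.3 * 9.80665 = 2238.8582 m/s^2. 304.9 m/s^2 is already in m/s^2. Sum: 2238.8582 + 304.9 = 2543.7582 m/s^2. 1 g_n = 9.80665 m/s^2, so 2543.7582 m/s^2 = 2543.7582 / 9.80665 = 259.39115 g_n ≈ 259.4 g_n (4 s.f.).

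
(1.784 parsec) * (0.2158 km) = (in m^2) 1.188e+19. Check: 1 parsec = 3.0856776e+16 m, so 1.784 parsec = 1.784 * 3.0856776e+16 = 5.5048488e+16 m. 1 km = 1000 m, so 0.2158 km = 0.2158 * 1000 = 215.8 m. Combine: 5.5048488e+16 m * 215.8 m = 1.1879464e+19 m^2. Result: 1.1879464e+19 m^2 ≈ 1.188e+19 m^2 (4 s.f.).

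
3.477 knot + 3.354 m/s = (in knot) 9.997. Check: 1 knot = 0.51444444 m/s, so 3.477 knot = 3.477 * 0.51444444 = 1.7887233 m/s. 3.354 m/s is already in m/s. Sum: 1.7887233 + 3.354 = 5.1427233 m/s. 1 knot = 0.51444444 m/s, so 5.1427233 m/s = 5.1427233 / 0.51444444 = 9.9966544 knot ≈ 9.997 knot (4 s.f.).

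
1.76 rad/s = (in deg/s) 1 deg/s = 0.017453293 rad/s, so 1.76 rad/s = 1.76 / 0.017453293 = 100.84057 deg/s ≈ 100.8 deg/s (4 s.f.). Final answer: 100.8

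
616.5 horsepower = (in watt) 1 horsepower = 745.69987 W, so 616.5 horsepower = 616.5 * 745.69987 = 459723.97 W. 459723.97 W = 459723.97 watt ≈ 4.597e+05 watt (4 s.f.). Final answer: 4.597e+05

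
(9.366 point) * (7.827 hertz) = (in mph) 1 point = 0.00035277778 m, so 9.366 point = 9.366 * 0.00035277778 = 0.0033041167 m. 7.827 hertz = 7.827 Hz. Combine: 0.0033041167 m * 7.827 Hz = 0.025861321 m/s. 1 mph = 0.44704 m/s, so 0.025861321 m/s = 0.025861321 / 0.44704 = 0.057850128 mph ≈ 0.05785 mph (4 s.f.). Final answer: 0.05785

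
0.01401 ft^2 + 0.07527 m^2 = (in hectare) 7.657e-06. Check: 1 ft^2 = 0.09290304 m^2, so 0.01401 ft^2 = 0.01401 * 0.09290304 = 0.0013015716 m^2. 0.07527 m^2 is already in m^2. Sum: 0.0013015716 + 0.07527 = 0.076571572 m^2. 1 hectare = 10000 m^2, so 0.076571572 m^2 = 0.076571572 / 10000 = 7.6571572e-06 hectare ≈ 7.657e-06 hectare (4 s.f.).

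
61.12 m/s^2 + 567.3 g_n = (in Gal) 61.12 m/s^2 is already in m/s^2. 1 g_n = 9.80665 m/s^2, so 567.3 g_n = 567.3 * 9.80665 = 5563.3125 m/s^2. Sum: 61.12 + 5563.3125 = 5624.4325 m/s^2. 1 Gal = 0.01 m/s^2, so 5624.4325 m/s^2 = 5624.4325 / 0.01 = 562443.25 Gal ≈ 5.624e+05 Gal (4 s.f.). Final answer: 5.624e+05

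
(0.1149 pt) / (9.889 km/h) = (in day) 1.708e-10. Check: 1 pt = 0.00035277778 m, so 0.1149 pt = 0.1149 * 0.00035277778 = 4.0534167e-05 m. 1 km/h = 0.27777778 m/s, so 9.889 km/h = 9.889 * 0.27777778 = 2.7469444 m/s. Combine: 4.0534167e-05 m / 2.7469444 m/s = 1.4756093e-05 s. 1 day = 86400 s, so 1.4756093e-05 s = 1.4756093e-05 / 86400 = 1.7078811e-10 day ≈ 1.708e-10 day (4 s.f.).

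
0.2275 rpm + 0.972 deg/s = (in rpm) 0.3895. Check: 1 rpm = 0.10471976 rad/s, so 0.2275 rpm = 0.2275 * 0.10471976 = 0.023823744 rad/s. 1 deg/s = 0.017453293 rad/s, so 0.972 deg/s = 0.972 * 0.017453293 = 0.0169646 rad/s. Sum: 0.023823744 + 0.0169646 = 0.040788345 rad/s. 1 rpm = 0.10471976 rad/s, so 0.040788345 rad/s = 0.040788345 / 0.10471976 = 0.3895 rpm.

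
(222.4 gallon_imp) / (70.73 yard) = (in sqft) 1 gallon_imp = 0.00454609 m^3, so 222.4 gallon_imp = 222.4 * 0.00454609 = 1.0110504 m^3. 1 yard = 0.9144 m, so 70.73 yard = 70.73 * 0.9144 = 64.675512 m. Combine: 1.0110504 m^3 / 64.675512 m = 0.015632662 m^2. 1 sqft = 0.09290304 m^2, so 0.015632662 m^2 = 0.015632662 / 0.09290304 = 0.16826857 sqft ≈ 0.1683 sqft (4 s.f.). Final answer: 0.1683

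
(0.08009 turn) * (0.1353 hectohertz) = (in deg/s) 1 turn = 6.2831853 rad, so 0.08009 turn = 0.08009 * 6.2831853 = 0.50322031 rad. 1 hectohertz = 100 Hz, so 0.1353 hectohertz = 0.1353 * 100 = 13.53 Hz. Combine: 0.50322031 rad * 13.53 Hz = 6.8085708 rad/s. 1 deg/s = 0.017453293 rad/s, so 6.8085708 rad/s = 6.8085708 / 0.017453293 = 390.10237 deg/s ≈ 390.1 deg/s (4 s.f.). Final answer: 390.1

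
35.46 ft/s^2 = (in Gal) 1 ft/s^2 = 0.3048 m/s^2, so 35.46 ft/s^2 = 35.46 * 0.3048 = 10.808208 m/s^2. 1 Gal = 0.01 m/s^2, so 10.808208 m/s^2 = 10.808208 / 0.01 = 1080.8208 Gal ≈ 1081 Gal (4 s.f.). Final answer: 1081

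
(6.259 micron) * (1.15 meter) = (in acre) 1.779e-09. Check: 1 micron = 1e-06 m, so 6.259 micron = 6.259 * 1e-06 = 6.259e-06 m. 1.15 meter = 1.15 m. Combine: 6.259e-06 m * 1.15 m = 7.19785e-06 m^2. 1 acre = 4046.8564 m^2, so 7.19785e-06 m^2 = 7.19785e-06 / 4046.8564 = 1.7786275e-09 acre ≈ 1.779e-09 acre (4 s.f.).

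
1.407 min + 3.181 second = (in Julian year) 2.776e-06. Check: 1 min = 60 s, so 1.407 min = 1.407 * 60 = 84.42 s. 3.181 second = 3.181 s. Sum: 84.42 + 3.181 = 87.601 s. 1 Julian year = 31557600 s, so 87.601 s = 87.601 / 31557600 = 2.7759082e-06 Julian year ≈ 2.776e-06 Julian year (4 s.f.).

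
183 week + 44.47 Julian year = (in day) 1.752e+04. Check: 1 week = 604800 s, so 183 week = 183 * 604800 = 1.106784e+08 s. 1 Julian year = 31557600 s, so 44.47 Julian year = 44.47 * 31557600 = 1.4033665e+09 s. Sum: 1.106784e+08 + 1.4033665e+09 = 1.5140449e+09 s. 1 day = 86400 s, so 1.5140449e+09 s = 1.5140449e+09 / 86400 = 17523.667 day ≈ 1.752e+04 day (4 s.f.).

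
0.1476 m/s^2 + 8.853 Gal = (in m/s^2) 0.1476 m/s^2 is already in m/s^2. 1 Gal = 0.01 m/s^2, so 8.853 Gal = 8.853 * 0.01 = 0.08853 m/s^2. Sum: 0.1476 + 0.08853 = 0.23613 m/s^2. Result: 0.23613 m/s^2 ≈ 0.2361 m/s^2 (4 s.f.). Final answer: 0.2361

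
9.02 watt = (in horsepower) 9.02 watt = 9.02 W. 1 horsepower = 745.69987 W, so 9.02 W = 9.02 / 745.69987 = 0.012096019 horsepower ≈ 0.0121 horsepower (4 s.f.). Final answer: 0.0121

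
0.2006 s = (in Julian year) 6.357e-09. Check: 1 Julian year = 31557600 s, so 0.2006 s = 0.2006 / 31557600 = 6.3566304e-09 Julian year ≈ 6.357e-09 Julian year (4 s.f.).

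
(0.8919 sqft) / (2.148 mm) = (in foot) 1 sqft = 0.09290304 m^2, so 0.8919 sqft = 0.8919 * 0.09290304 = 0.082860221 m^2. 1 mm = 0.001 m, so 2.148 mm = 2.148 * 0.001 = 0.002148 m. Combine: 0.082860221 m^2 / 0.002148 m = 38.575522 m. 1 foot = 0.3048 m, so 38.575522 m = 38.575522 / 0.3048 = 126.56011 foot ≈ 126.6 foot (4 s.f.). Final answer: 126.6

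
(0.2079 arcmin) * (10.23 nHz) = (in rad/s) 6.187e-13. Check: 1 arcmin = 0.00029088821 rad, so 0.2079 arcmin = 0.2079 * 0.00029088821 = 6.0475659e-05 rad. 1 nHz = 1e-09 Hz, so 10.23 nHz = 10.23 * 1e-09 = 1.023e-08 Hz. Combine: 6.0475659e-05 rad * 1.023e-08 Hz = 6.1866599e-13 rad/s. Result: 6.1866599e-13 rad/s ≈ 6.187e-13 rad/s (4 s.f.).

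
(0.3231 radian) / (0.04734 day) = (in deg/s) 0.3231 radian = 0.3231 rad. 1 day = 86400 s, so 0.04734 day = 0.04734 * 86400 = 4090.176 s. Combine: 0.3231 rad / 4090.176 s = 7.8994156e-05 rad/s. 1 deg/s = 0.017453293 rad/s, so 7.8994156e-05 rad/s = 7.8994156e-05 / 0.017453293 = 0.0045260317 deg/s ≈ 0.004526 deg/s (4 s.f.). Final answer: 0.004526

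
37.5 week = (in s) 2.268e+07. Check: 1 week = 604800 s, so 37.5 week = 37.5 * 604800 = 22680000 s. Result: 22680000 s ≈ 2.268e+07 s (4 s.f.).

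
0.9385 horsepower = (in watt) 1 horsepower = 745.69987 W, so 0.9385 horsepower = 0.9385 * 745.69987 = 699.83933 W. 699.83933 W = 699.83933 watt ≈ 699.8 watt (4 s.f.). Final answer: 699.8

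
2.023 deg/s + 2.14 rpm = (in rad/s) 0.2594. Check: 1 deg/s = 0.017453293 rad/s, so 2.023 deg/s = 2.023 * 0.017453293 = 0.035308011 rad/s. 1 rpm = 0.10471976 rad/s, so 2.14 rpm = 2.14 * 0.10471976 = 0.22410028 rad/s. Sum: 0.035308011 + 0.22410028 = 0.25940829 rad/s. Result: 0.25940829 rad/s ≈ 0.2594 rad/s (4 s.f.).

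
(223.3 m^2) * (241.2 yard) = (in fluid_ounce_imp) 223.3 m^2 is already in m^2. 1 yard = 0.9144 m, so 241.2 yard = 241.2 * 0.9144 = 220.55328 m. Combine: 223.3 m^2 * 220.55328 m = 49249.547 m^3. 1 fluid_ounce_imp = 2.8413063e-05 m^3, so 49249.547 m^3 = 49249.547 / 2.8413063e-05 = 1.7333417e+09 fluid_ounce_imp ≈ 1.733e+09 fluid_ounce_imp (4 s.f.). Final answer: 1.733e+09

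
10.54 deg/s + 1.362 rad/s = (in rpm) 1 deg/s = 0.017453293 rad/s, so 10.54 deg/s = 10.54 * 0.017453293 = 0.1839577 rad/s. 1.362 rad/s is already in rad/s. Sum: 0.1839577 + 1.362 = 1.5459577 rad/s. 1 rpm = 0.10471976 rad/s, so 1.5459577 rad/s = 1.5459577 / 0.10471976 = 14.762809 rpm ≈ 14.76 rpm (4 s.f.). Final answer: 14.76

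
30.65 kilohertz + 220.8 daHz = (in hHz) 1 kilohertz = 1000 Hz, so 30.65 kilohertz = 30.65 * 1000 = 30650 Hz. 1 daHz = 10 Hz, so 220.8 daHz = 220.8 * 10 = 2208 Hz. Sum: 30650 + 2208 = 32858 Hz. 1 hHz = 100 Hz, so 32858 Hz = 32858 / 100 = 328.58 hHz ≈ 328.6 hHz (4 s.f.). Final answer: 328.6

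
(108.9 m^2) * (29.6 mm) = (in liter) 3223. Check: 108.9 m^2 is already in m^2. 1 mm = 0.001 m, so 29.6 mm = 29.6 * 0.001 = 0.0296 m. Combine: 108.9 m^2 * 0.0296 m = 3.22344 m^3. 1 liter = 0.001 m^3, so 3.22344 m^3 = 3.22344 / 0.001 = 3223.44 liter ≈ 3223 liter (4 s.f.).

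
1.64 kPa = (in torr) 1 kPa = 1000 Pa, so 1.64 kPa = 1.64 * 1000 = 1640 Pa. 1 torr = 133.32237 Pa, so 1640 Pa = 1640 / 133.32237 = 12.301012 torr ≈ 12.3 torr (4 s.f.). Final answer: 12.3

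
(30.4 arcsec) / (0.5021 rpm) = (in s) 1 arcsec = 4.8481368e-06 rad, so 30.4 arcsec = 30.4 * 4.8481368e-06 = 0.00014738336 rad. 1 rpm = 0.10471976 rad/s, so 0.5021 rpm = 0.5021 * 0.10471976 = 0.052579789 rad/s. Combine: 0.00014738336 rad / 0.052579789 rad/s = 0.002803042 s. Result: 0.002803042 s ≈ 0.002803 s (4 s.f.). Final answer: 0.002803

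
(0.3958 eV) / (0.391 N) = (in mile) 1.008e-22. Check: 1 eV = 1.6021766e-19 J, so 0.3958 eV = 0.3958 * 1.6021766e-19 = 6.3414151e-20 J. 0.391 N is already in N. Combine: 6.3414151e-20 J / 0.391 N = 1.6218453e-19 m. 1 mile = 1609.344 m, so 1.6218453e-19 m = 1.6218453e-19 / 1609.344 = 1.0077679e-22 mile ≈ 1.008e-22 mile (4 s.f.).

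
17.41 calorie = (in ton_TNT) 1.741e-08. Check: 1 calorie = 4.184 J, so 17.41 calorie = 17.41 * 4.184 = 72.84344 J. 1 ton_TNT = 4.184e+09 J, so 72.84344 J = 72.84344 / 4.184e+09 = 1.741e-08 ton_TNT.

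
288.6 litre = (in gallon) 76.24. Check: 1 litre = 0.001 m^3, so 288.6 litre = 288.6 * 0.001 = 0.2886 m^3. 1 gallon = 0.0037854118 m^3, so 0.2886 m^3 = 0.2886 / 0.0037854118 = 76.240054 gallon ≈ 76.24 gallon (4 s.f.).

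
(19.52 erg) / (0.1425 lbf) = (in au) 2.059e-17. Check: 1 erg = 1e-07 J, so 19.52 erg = 19.52 * 1e-07 = 1.952e-06 J. 1 lbf = 4.4482216 N, so 0.1425 lbf = 0.1425 * 4.4482216 = 0.63387158 N. Combine: 1.952e-06 J / 0.63387158 N = 3.0794881e-06 m. 1 au = 1.4959787e+11 m, so 3.0794881e-06 m = 3.0794881e-06 / 1.4959787e+11 = 2.0585107e-17 au ≈ 2.059e-17 au (4 s.f.).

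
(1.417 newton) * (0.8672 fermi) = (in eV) 7670. Check: 1.417 newton = 1.417 N. 1 fermi = 1e-15 m, so 0.8672 fermi = 0.8672 * 1e-15 = 8.672e-16 m. Combine: 1.417 N * 8.672e-16 m = 1.2288224e-15 J. 1 eV = 1.6021766e-19 J, so 1.2288224e-15 J = 1.2288224e-15 / 1.6021766e-19 = 7669.7062 eV ≈ 7670 eV (4 s.f.).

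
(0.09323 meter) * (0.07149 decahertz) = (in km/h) 0.2399. Check: 0.09323 meter = 0.09323 m. 1 decahertz = 10 Hz, so 0.07149 decahertz = 0.07149 * 10 = 0.7149 Hz. Combine: 0.09323 m * 0.7149 Hz = 0.066650127 m/s. 1 km/h = 0.27777778 m/s, so 0.066650127 m/s = 0.066650127 / 0.27777778 = 0.23994046 km/h ≈ 0.2399 km/h (4 s.f.).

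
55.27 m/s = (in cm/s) 5527. Check: 1 cm/s = 0.01 m/s, so 55.27 m/s = 55.27 / 0.01 = 5527 cm/s.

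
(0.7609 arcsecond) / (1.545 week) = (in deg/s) 2.262e-10. Check: 1 arcsecond = 4.8481368e-06 rad, so 0.7609 arcsecond = 0.7609 * 4.8481368e-06 = 3.6889473e-06 rad. 1 week = 604800 s, so 1.545 week = 1.545 * 604800 = 934416 s. Combine: 3.6889473e-06 rad / 934416 s = 3.947864e-12 rad/s. 1 deg/s = 0.017453293 rad/s, so 3.947864e-12 rad/s = 3.947864e-12 / 0.017453293 = 2.2619595e-10 deg/s ≈ 2.262e-10 deg/s (4 s.f.).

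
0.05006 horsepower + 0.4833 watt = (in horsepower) 0.05071. Check: 1 horsepower = 745.69987 W, so 0.05006 horsepower = 0.05006 * 745.69987 = 37.329736 W. 0.4833 watt = 0.4833 W. Sum: 37.329736 + 0.4833 = 37.813036 W. 1 horsepower = 745.69987 W, so 37.813036 W = 37.813036 / 745.69987 = 0.050708116 horsepower ≈ 0.05071 horsepower (4 s.f.).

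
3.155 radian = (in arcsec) 6.508e+05. Check: 3.155 radian = 3.155 rad. 1 arcsec = 4.8481368e-06 rad, so 3.155 rad = 3.155 / 4.8481368e-06 = 650765.46 arcsec ≈ 6.508e+05 arcsec (4 s.f.).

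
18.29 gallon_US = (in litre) 69.24. Check: 1 gallon_US = 0.0037854118 m^3, so 18.29 gallon_US = 18.29 * 0.0037854118 = 0.069235182 m^3. 1 litre = 0.001 m^3, so 0.069235182 m^3 = 0.069235182 / 0.001 = 69.235182 litre ≈ 69.24 litre (4 s.f.).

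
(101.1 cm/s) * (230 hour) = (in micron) 8.371e+11. Check: 1 cm/s = 0.01 m/s, so 101.1 cm/s = 101.1 * 0.01 = 1.011 m/s. 1 hour = 3600 s, so 230 hour = 230 * 3600 = 828000 s. Combine: 1.011 m/s * 828000 s = 837108 m. 1 micron = 1e-06 m, so 837108 m = 837108 / 1e-06 = 8.37108e+11 micron ≈ 8.371e+11 micron (4 s.f.).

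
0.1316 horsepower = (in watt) 1 horsepower = 745.69987 W, so 0.1316 horsepower = 0.1316 * 745.69987 = 98.134103 W. 98.134103 W = 98.134103 watt ≈ 98.13 watt (4 s.f.). Final answer: 98.13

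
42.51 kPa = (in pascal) 1 kPa = 1000 Pa, so 42.51 kPa = 42.51 * 1000 = 42510 Pa. 42510 Pa = 42510 pascal ≈ 4.251e+04 pascal (4 s.f.). Final answer: 4.251e+04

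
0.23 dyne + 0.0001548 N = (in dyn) 1 dyne = 1e-05 N, so 0.23 dyne = 0.23 * 1e-05 = 2.3e-06 N. 0.0001548 N is already in N. Sum: 2.3e-06 + 0.0001548 = 0.0001571 N. 1 dyn = 1e-05 N, so 0.0001571 N = 0.0001571 / 1e-05 = 15.71 dyn. Final answer: 15.71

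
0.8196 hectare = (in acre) 1 hectare = 10000 m^2, so 0.8196 hectare = 0.8196 * 10000 = 8196 m^2. 1 acre = 4046.8564 m^2, so 8196 m^2 = 8196 / 4046.8564 = 2.0252757 acre ≈ 2.025 acre (4 s.f.). Final answer: 2.025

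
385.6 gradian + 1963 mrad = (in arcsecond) 1.654e+06. Check: 1 gradian = 0.015707963 rad, so 385.6 gradian = 385.6 * 0.015707963 = 6.0569906 rad. 1 mrad = 0.001 rad, so 1963 mrad = 1963 * 0.001 = 1.963 rad. Sum: 6.0569906 + 1.963 = 8.0199906 rad. 1 arcsecond = 4.8481368e-06 rad, so 8.0199906 rad = 8.0199906 / 4.8481368e-06 = 1654241.8 arcsecond ≈ 1.654e+06 arcsecond (4 s.f.).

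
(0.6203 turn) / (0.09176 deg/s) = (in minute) 40.56. Check: 1 turn = 6.2831853 rad, so 0.6203 turn = 0.6203 * 6.2831853 = 3.8974598 rad. 1 deg/s = 0.017453293 rad/s, so 0.09176 deg/s = 0.09176 * 0.017453293 = 0.0016015141 rad/s. Combine: 3.8974598 rad / 0.0016015141 rad/s = 2433.6094 s. 1 minute = 60 s, so 2433.6094 s = 2433.6094 / 60 = 40.560157 minute ≈ 40.56 minute (4 s.f.).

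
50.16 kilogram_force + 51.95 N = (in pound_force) 122.3. Check: 1 kilogram_force = 9.80665 N, so 50.16 kilogram_force = 50.16 * 9.80665 = 491.90156 N. 51.95 N is already in N. Sum: 491.90156 + 51.95 = 543.85156 N. 1 pound_force = 4.4482216 N, so 543.85156 N = 543.85156 / 4.4482216 = 122.2627 pound_force ≈ 122.3 pound_force (4 s.f.).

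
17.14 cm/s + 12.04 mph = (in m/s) 1 cm/s = 0.01 m/s, so 17.14 cm/s = 17.14 * 0.01 = 0.1714 m/s. 1 mph = 0.44704 m/s, so 12.04 mph = 12.04 * 0.44704 = 5.3823616 m/s. Sum: 0.1714 + 5.3823616 = 5.5537616 m/s. Result: 5.5537616 m/s ≈ 5.554 m/s (4 s.f.). Final answer: 5.554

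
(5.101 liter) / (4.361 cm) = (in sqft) 1 liter = 0.001 m^3, so 5.101 liter = 5.101 * 0.001 = 0.005101 m^3. 1 cm = 0.01 m, so 4.361 cm = 4.361 * 0.01 = 0.04361 m. Combine: 0.005101 m^3 / 0.04361 m = 0.11696859 m^2. 1 sqft = 0.09290304 m^2, so 0.11696859 m^2 = 0.11696859 / 0.09290304 = 1.2590394 sqft ≈ 1.259 sqft (4 s.f.). Final answer: 1.259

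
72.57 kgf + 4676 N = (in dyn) 1 kgf = 9.80665 N, so 72.57 kgf = 72.57 * 9.80665 = 711.66859 N. 4676 N is already in N. Sum: 711.66859 + 4676 = 5387.6686 N. 1 dyn = 1e-05 N, so 5387.6686 N = 5387.6686 / 1e-05 = 5.3876686e+08 dyn ≈ 5.388e+08 dyn (4 s.f.). Final answer: 5.388e+08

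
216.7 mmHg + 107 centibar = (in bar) 1.359. Check: 1 mmHg = 133.32237 Pa, so 216.7 mmHg = 216.7 * 133.32237 = 28890.957 Pa. 1 centibar = 1000 Pa, so 107 centibar = 107 * 1000 = 107000 Pa. Sum: 28890.957 + 107000 = 135890.96 Pa. 1 bar = 100000 Pa, so 135890.96 Pa = 135890.96 / 100000 = 1.3589096 bar ≈ 1.359 bar (4 s.f.).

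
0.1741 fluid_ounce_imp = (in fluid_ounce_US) 0.1673. Check: 1 fluid_ounce_imp = 2.8413063e-05 m^3, so 0.1741 fluid_ounce_imp = 0.1741 * 2.8413063e-05 = 4.9467142e-06 m^3. 1 fluid_ounce_US = 2.957353e-05 m^3, so 4.9467142e-06 m^3 = 4.9467142e-06 / 2.957353e-05 = 0.16726831 fluid_ounce_US ≈ 0.1673 fluid_ounce_US (4 s.f.).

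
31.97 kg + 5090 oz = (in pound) 31.97 kg is already in kg. 1 oz = 0.028349523 kg, so 5090 oz = 5090 * 0.028349523 = 144.29907 kg. Sum: 31.97 + 144.29907 = 176.26907 kg. 1 pound = 0.45359237 kg, so 176.26907 kg = 176.26907 / 0.45359237 = 388.60679 pound ≈ 388.6 pound (4 s.f.). Final answer: 388.6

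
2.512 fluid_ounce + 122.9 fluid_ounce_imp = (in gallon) 0.9421. Check: 1 fluid_ounce = 2.957353e-05 m^3, so 2.512 fluid_ounce = 2.512 * 2.957353e-05 = 7.4288706e-05 m^3. 1 fluid_ounce_imp = 2.8413063e-05 m^3, so 122.9 fluid_ounce_imp = 122.9 * 2.8413063e-05 = 0.0034919654 m^3. Sum: 7.4288706e-05 + 0.0034919654 = 0.0035662541 m^3. 1 gallon = 0.0037854118 m^3, so 0.0035662541 m^3 = 0.0035662541 / 0.0037854118 = 0.94210466 gallon ≈ 0.9421 gallon (4 s.f.).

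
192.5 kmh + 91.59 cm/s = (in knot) 1 kmh = 0.27777778 m/s, so 192.5 kmh = 192.5 * 0.27777778 = 53.472222 m/s. 1 cm/s = 0.01 m/s, so 91.59 cm/s = 91.59 * 0.01 = 0.9159 m/s. Sum: 53.472222 + 0.9159 = 54.388122 m/s. 1 knot = 0.51444444 m/s, so 54.388122 m/s = 54.388122 / 0.51444444 = 105.72205 knot ≈ 105.7 knot (4 s.f.). Final answer: 105.7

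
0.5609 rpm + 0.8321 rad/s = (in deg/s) 1 rpm = 0.10471976 rad/s, so 0.5609 rpm = 0.5609 * 0.10471976 = 0.058737311 rad/s. 0.8321 rad/s is already in rad/s. Sum: 0.058737311 + 0.8321 = 0.89083731 rad/s. 1 deg/s = 0.017453293 rad/s, so 0.89083731 rad/s = 0.89083731 / 0.017453293 = 51.041218 deg/s ≈ 51.04 deg/s (4 s.f.). Final answer: 51.04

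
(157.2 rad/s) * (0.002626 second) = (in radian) 0.4128. Check: 157.2 rad/s is already in rad/s. 0.002626 second = 0.002626 s. Combine: 157.2 rad/s * 0.002626 s = 0.4128072 rad. 0.4128072 rad = 0.4128072 radian ≈ 0.4128 radian (4 s.f.).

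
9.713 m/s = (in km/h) 1 km/h = 0.27777778 m/s, so 9.713 m/s = 9.713 / 0.27777778 = 34.9668 km/h ≈ 34.97 km/h (4 s.f.). Final answer: 34.97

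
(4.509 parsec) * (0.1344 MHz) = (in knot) 3.635e+22. Check: 1 parsec = 3.0856776e+16 m, so 4.509 parsec = 4.509 * 3.0856776e+16 = 1.391332e+17 m. 1 MHz = 1000000 Hz, so 0.1344 MHz = 0.1344 * 1000000 = 134400 Hz. Combine: 1.391332e+17 m * 134400 Hz = 1.8699502e+22 m/s. 1 knot = 0.51444444 m/s, so 1.8699502e+22 m/s = 1.8699502e+22 / 0.51444444 = 3.6348925e+22 knot ≈ 3.635e+22 knot (4 s.f.).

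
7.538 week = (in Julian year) 0.1445. Check: 1 week = 604800 s, so 7.538 week = 7.538 * 604800 = 4558982.4 s. 1 Julian year = 31557600 s, so 4558982.4 s = 4558982.4 / 31557600 = 0.14446543 Julian year ≈ 0.1445 Julian year (4 s.f.).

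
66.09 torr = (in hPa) 1 torr = 133.32237 Pa, so 66.09 torr = 66.09 * 133.32237 = 8811.2753 Pa. 1 hPa = 100 Pa, so 8811.2753 Pa = 8811.2753 / 100 = 88.112753 hPa ≈ 88.11 hPa (4 s.f.). Final answer: 88.11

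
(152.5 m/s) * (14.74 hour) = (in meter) 8.092e+06. Check: 152.5 m/s is already in m/s. 1 hour = 3600 s, so 14.74 hour = 14.74 * 3600 = 53064 s. Combine: 152.5 m/s * 53064 s = 8092260 m. 8092260 m = 8092260 meter ≈ 8.092e+06 meter (4 s.f.).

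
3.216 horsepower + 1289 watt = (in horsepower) 4.945. Check: 1 horsepower = 745.69987 W, so 3.216 horsepower = 3.216 * 745.69987 = 2398.1708 W. 1289 watt = 1289 W. Sum: 2398.1708 + 1289 = 3687.1708 W. 1 horsepower = 745.69987 W, so 3687.1708 W = 3687.1708 / 745.69987 = 4.9445775 horsepower ≈ 4.945 horsepower (4 s.f.).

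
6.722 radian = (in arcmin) 2.311e+04. Check: 6.722 radian = 6.722 rad. 1 arcmin = 0.00029088821 rad, so 6.722 rad = 6.722 / 0.00029088821 = 23108.534 arcmin ≈ 2.311e+04 arcmin (4 s.f.).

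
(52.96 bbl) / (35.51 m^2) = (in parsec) 7.684e-18. Check: 1 bbl = 0.15898729 m^3, so 52.96 bbl = 52.96 * 0.15898729 = 8.4199671 m^3. 35.51 m^2 is already in m^2. Combine: 8.4199671 m^3 / 35.51 m^2 = 0.23711538 m. 1 parsec = 3.0856776e+16 m, so 0.23711538 m = 0.23711538 / 3.0856776e+16 = 7.6843861e-18 parsec ≈ 7.684e-18 parsec (4 s.f.).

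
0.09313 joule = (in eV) 5.813e+17. Check: 0.09313 joule = 0.09313 J. 1 eV = 1.6021766e-19 J, so 0.09313 J = 0.09313 / 1.6021766e-19 = 5.8127174e+17 eV ≈ 5.813e+17 eV (4 s.f.).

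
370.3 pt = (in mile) 1 pt = 0.00035277778 m, so 370.3 pt = 370.3 * 0.00035277778 = 0.13063361 m. 1 mile = 1609.344 m, so 0.13063361 m = 0.13063361 / 1609.344 = 8.1171963e-05 mile ≈ 8.117e-05 mile (4 s.f.). Final answer: 8.117e-05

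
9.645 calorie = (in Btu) 0.03825. Check: 1 calorie = 4.184 J, so 9.645 calorie = 9.645 * 4.184 = 40.35468 J. 1 Btu = 1055.0559 J, so 40.35468 J = 40.35468 / 1055.0559 = 0.038248857 Btu ≈ 0.03825 Btu (4 s.f.).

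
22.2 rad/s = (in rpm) 1 rpm = 0.10471976 rad/s, so 22.2 rad/s = 22.2 / 0.10471976 = 211.99438 rpm ≈ 212 rpm (4 s.f.). Final answer: 212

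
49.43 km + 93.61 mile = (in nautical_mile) 108. Check: 1 km = 1000 m, so 49.43 km = 49.43 * 1000 = 49430 m. 1 mile = 1609.344 m, so 93.61 mile = 93.61 * 1609.344 = 150650.69 m. Sum: 49430 + 150650.69 = 200080.69 m. 1 nautical_mile = 1852 m, so 200080.69 m = 200080.69 / 1852 = 108.03493 nautical_mile ≈ 108 nautical_mile (4 s.f.).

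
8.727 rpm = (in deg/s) 1 rpm = 0.10471976 rad/s, so 8.727 rpm = 8.727 * 0.10471976 = 0.9138893 rad/s. 1 deg/s = 0.017453293 rad/s, so 0.9138893 rad/s = 0.9138893 / 0.017453293 = 52.362 deg/s ≈ 52.36 deg/s (4 s.f.). Final answer: 52.36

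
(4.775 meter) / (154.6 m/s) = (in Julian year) 4.775 meter = 4.775 m. 154.6 m/s is already in m/s. Combine: 4.775 m / 154.6 m/s = 0.030886158 s. 1 Julian year = 31557600 s, so 0.030886158 s = 0.030886158 / 31557600 = 9.7872328e-10 Julian year ≈ 9.787e-10 Julian year (4 s.f.). Final answer: 9.787e-10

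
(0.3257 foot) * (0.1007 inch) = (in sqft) 0.002733. Check: 1 foot = 0.3048 m, so 0.3257 foot = 0.3257 * 0.3048 = 0.09927336 m. 1 inch = 0.0254 m, so 0.1007 inch = 0.1007 * 0.0254 = 0.00255778 m. Combine: 0.09927336 m * 0.00255778 m = 0.00025391941 m^2. 1 sqft = 0.09290304 m^2, so 0.00025391941 m^2 = 0.00025391941 / 0.09290304 = 0.0027331658 sqft ≈ 0.002733 sqft (4 s.f.).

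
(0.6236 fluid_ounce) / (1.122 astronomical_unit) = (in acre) 1 fluid_ounce = 2.957353e-05 m^3, so 0.6236 fluid_ounce = 0.6236 * 2.957353e-05 = 1.8442053e-05 m^3. 1 astronomical_unit = 1.4959787e+11 m, so 1.122 astronomical_unit = 1.122 * 1.4959787e+11 = 1.6784881e+11 m. Combine: 1.8442053e-05 m^3 / 1.6784881e+11 m = 1.09873e-16 m^2. 1 acre = 4046.8564 m^2, so 1.09873e-16 m^2 = 1.09873e-16 / 4046.8564 = 2.7150211e-20 acre ≈ 2.715e-20 acre (4 s.f.). Final answer: 2.715e-20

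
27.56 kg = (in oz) 972.2. Check: 1 oz = 0.028349523 kg, so 27.56 kg = 27.56 / 0.028349523 = 972.15039 oz ≈ 972.2 oz (4 s.f.).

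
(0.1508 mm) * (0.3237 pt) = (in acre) 1 mm = 0.001 m, so 0.1508 mm = 0.1508 * 0.001 = 0.0001508 m. 1 pt = 0.00035277778 m, so 0.3237 pt = 0.3237 * 0.00035277778 = 0.00011419417 m. Combine: 0.0001508 m * 0.00011419417 m = 1.722048e-08 m^2. 1 acre = 4046.8564 m^2, so 1.722048e-08 m^2 = 1.722048e-08 / 4046.8564 = 4.2552734e-12 acre ≈ 4.255e-12 acre (4 s.f.). Final answer: 4.255e-12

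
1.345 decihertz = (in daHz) 1 decihertz = 0.1 Hz, so 1.345 decihertz = 1.345 * 0.1 = 0.1345 Hz. 1 daHz = 10 Hz, so 0.1345 Hz = 0.1345 / 10 = 0.01345 daHz. Final answer: 0.01345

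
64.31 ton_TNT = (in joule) 1 ton_TNT = 4.184e+09 J, so 64.31 ton_TNT = 64.31 * 4.184e+09 = 2.6907304e+11 J. 2.6907304e+11 J = 2.6907304e+11 joule ≈ 2.691e+11 joule (4 s.f.). Final answer: 2.691e+11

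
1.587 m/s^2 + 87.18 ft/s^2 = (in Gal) 1.587 m/s^2 is already in m/s^2. 1 ft/s^2 = 0.3048 m/s^2, so 87.18 ft/s^2 = 87.18 * 0.3048 = 26.572464 m/s^2. Sum: 1.587 + 26.572464 = 28.159464 m/s^2. 1 Gal = 0.01 m/s^2, so 28.159464 m/s^2 = 28.159464 / 0.01 = 2815.9464 Gal ≈ 2816 Gal (4 s.f.). Final answer: 2816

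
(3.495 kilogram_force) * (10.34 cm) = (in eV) 1 kilogram_force = 9.80665 N, so 3.495 kilogram_force = 3.495 * 9.80665 = 34.274242 N. 1 cm = 0.01 m, so 10.34 cm = 10.34 * 0.01 = 0.1034 m. Combine: 34.274242 N * 0.1034 m = 3.5439566 J. 1 eV = 1.6021766e-19 J, so 3.5439566 J = 3.5439566 / 1.6021766e-19 = 2.2119637e+19 eV ≈ 2.212e+19 eV (4 s.f.). Final answer: 2.212e+19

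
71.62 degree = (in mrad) 1250. Check: 1 degree = 0.017453293 rad, so 71.62 degree = 71.62 * 0.017453293 = 1.2500048 rad. 1 mrad = 0.001 rad, so 1.2500048 rad = 1.2500048 / 0.001 = 1250.0048 mrad ≈ 1250 mrad (4 s.f.).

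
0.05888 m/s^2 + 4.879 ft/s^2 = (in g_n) 0.1576. Check: 0.05888 m/s^2 is already in m/s^2. 1 ft/s^2 = 0.3048 m/s^2, so 4.879 ft/s^2 = 4.879 * 0.3048 = 1.4871192 m/s^2. Sum: 0.05888 + 1.4871192 = 1.5459992 m/s^2. 1 g_n = 9.80665 m/s^2, so 1.5459992 m/s^2 = 1.5459992 / 9.80665 = 0.15764804 g_n ≈ 0.1576 g_n (4 s.f.).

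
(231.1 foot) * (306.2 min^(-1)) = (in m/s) 1 foot = 0.3048 m, so 231.1 foot = 231.1 * 0.3048 = 70.43928 m. 1 min^(-1) = 0.016666667 Hz, so 306.2 min^(-1) = 306.2 * 0.016666667 = 5.1033333 Hz. Combine: 70.43928 m * 5.1033333 Hz = 359.47513 m/s. Result: 359.47513 m/s ≈ 359.5 m/s (4 s.f.). Final answer: 359.5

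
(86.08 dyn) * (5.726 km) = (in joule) 1 dyn = 1e-05 N, so 86.08 dyn = 86.08 * 1e-05 = 0.0008608 N. 1 km = 1000 m, so 5.726 km = 5.726 * 1000 = 5726 m. Combine: 0.0008608 N * 5726 m = 4.9289408 J. 4.9289408 J = 4.9289408 joule ≈ 4.929 joule (4 s.f.). Final answer: 4.929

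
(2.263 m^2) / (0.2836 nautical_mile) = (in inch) 0.1696. Check: 2.263 m^2 is already in m^2. 1 nautical_mile = 1852 m, so 0.2836 nautical_mile = 0.2836 * 1852 = 525.2272 m. Combine: 2.263 m^2 / 525.2272 m = 0.0043086116 m. 1 inch = 0.0254 m, so 0.0043086116 m = 0.0043086116 / 0.0254 = 0.16963038 inch ≈ 0.1696 inch (4 s.f.).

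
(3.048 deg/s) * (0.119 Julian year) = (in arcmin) 6.868e+08. Check: 1 deg/s = 0.017453293 rad/s, so 3.048 deg/s = 3.048 * 0.017453293 = 0.053197636 rad/s. 1 Julian year = 31557600 s, so 0.119 Julian year = 0.119 * 31557600 = 3755354.4 s. Combine: 0.053197636 rad/s * 3755354.4 s = 199775.97 rad. 1 arcmin = 0.00029088821 rad, so 199775.97 rad = 199775.97 / 0.00029088821 = 6.8677921e+08 arcmin ≈ 6.868e+08 arcmin (4 s.f.).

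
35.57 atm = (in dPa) 3.604e+07. Check: 1 atm = 101325 Pa, so 35.57 atm = 35.57 * 101325 = 3604130.2 Pa. 1 dPa = 0.1 Pa, so 3604130.2 Pa = 3604130.2 / 0.1 = 36041302 dPa ≈ 3.604e+07 dPa (4 s.f.).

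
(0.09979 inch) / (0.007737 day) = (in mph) 1 inch = 0.0254 m, so 0.09979 inch = 0.09979 * 0.0254 = 0.002534666 m. 1 day = 86400 s, so 0.007737 day = 0.007737 * 86400 = 668.4768 s. Combine: 0.002534666 m / 668.4768 s = 3.7917038e-06 m/s. 1 mph = 0.44704 m/s, so 3.7917038e-06 m/s = 3.7917038e-06 / 0.44704 = 8.4817998e-06 mph ≈ 8.482e-06 mph (4 s.f.). Final answer: 8.482e-06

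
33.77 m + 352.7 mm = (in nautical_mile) 0.01842. Check: 33.77 m is already in m. 1 mm = 0.001 m, so 352.7 mm = 352.7 * 0.001 = 0.3527 m. Sum: 33.77 + 0.3527 = 34.1227 m. 1 nautical_mile = 1852 m, so 34.1227 m = 34.1227 / 1852 = 0.018424784 nautical_mile ≈ 0.01842 nautical_mile (4 s.f.).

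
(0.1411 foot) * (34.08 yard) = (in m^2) 1 foot = 0.3048 m, so 0.1411 foot = 0.1411 * 0.3048 = 0.04300728 m. 1 yard = 0.9144 m, so 34.08 yard = 34.08 * 0.9144 = 31.162752 m. Combine: 0.04300728 m * 31.162752 m = 1.3402252 m^2. Result: 1.3402252 m^2 ≈ 1.34 m^2 (4 s.f.). Final answer: 1.34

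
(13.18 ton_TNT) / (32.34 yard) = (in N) 1.865e+09. Check: 1 ton_TNT = 4.184e+09 J, so 13.18 ton_TNT = 13.18 * 4.184e+09 = 5.514512e+10 J. 1 yard = 0.9144 m, so 32.34 yard = 32.34 * 0.9144 = 29.571696 m. Combine: 5.514512e+10 J / 29.571696 m = 1.864794e+09 N. Result: 1.864794e+09 N ≈ 1.865e+09 N (4 s.f.).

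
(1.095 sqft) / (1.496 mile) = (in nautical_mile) 2.282e-08. Check: 1 sqft = 0.09290304 m^2, so 1.095 sqft = 1.095 * 0.09290304 = 0.10172883 m^2. 1 mile = 1609.344 m, so 1.496 mile = 1.496 * 1609.344 = 2407.5786 m. Combine: 0.10172883 m^2 / 2407.5786 m = 4.2253585e-05 m. 1 nautical_mile = 1852 m, so 4.2253585e-05 m = 4.2253585e-05 / 1852 = 2.2815111e-08 nautical_mile ≈ 2.282e-08 nautical_mile (4 s.f.).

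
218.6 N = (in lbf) 1 lbf = 4.4482216 N, so 218.6 N = 218.6 / 4.4482216 = 49.143235 lbf ≈ 49.14 lbf (4 s.f.). Final answer: 49.14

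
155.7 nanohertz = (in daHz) 1.557e-08. Check: 1 nanohertz = 1e-09 Hz, so 155.7 nanohertz = 155.7 * 1e-09 = 1.557e-07 Hz. 1 daHz = 10 Hz, so 1.557e-07 Hz = 1.557e-07 / 10 = 1.557e-08 daHz.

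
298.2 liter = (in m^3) 0.2982. Check: 1 liter = 0.001 m^3, so 298.2 liter = 298.2 * 0.001 = 0.2982 m^3. Result: 0.2982 m^3.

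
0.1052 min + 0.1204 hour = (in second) 439.8. Check: 1 min = 60 s, so 0.1052 min = 0.1052 * 60 = 6.312 s. 1 hour = 3600 s, so 0.1204 hour = 0.1204 * 3600 = 433.44 s. Sum: 6.312 + 433.44 = 439.752 s. 439.752 s = 439.752 second ≈ 439.8 second (4 s.f.).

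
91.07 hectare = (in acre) 225. Check: 1 hectare = 10000 m^2, so 91.07 hectare = 91.07 * 10000 = 910700 m^2. 1 acre = 4046.8564 m^2, so 910700 m^2 = 910700 / 4046.8564 = 225.03887 acre ≈ 225 acre (4 s.f.).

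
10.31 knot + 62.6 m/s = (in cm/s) 1 knot = 0.51444444 m/s, so 10.31 knot = 10.31 * 0.51444444 = 5.3039222 m/s. 62.6 m/s is already in m/s. Sum: 5.3039222 + 62.6 = 67.903922 m/s. 1 cm/s = 0.01 m/s, so 67.903922 m/s = 67.903922 / 0.01 = 6790.3922 cm/s ≈ 6790 cm/s (4 s.f.). Final answer: 6790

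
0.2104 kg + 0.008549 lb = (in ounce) 7.558. Check: 0.2104 kg is already in kg. 1 lb = 0.45359237 kg, so 0.008549 lb = 0.008549 * 0.45359237 = 0.0038777612 kg. Sum: 0.2104 + 0.0038777612 = 0.21427776 kg. 1 ounce = 0.028349523 kg, so 0.21427776 kg = 0.21427776 / 0.028349523 = 7.5584256 ounce ≈ 7.558 ounce (4 s.f.).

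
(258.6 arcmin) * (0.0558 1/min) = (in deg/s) 1 arcmin = 0.00029088821 rad, so 258.6 arcmin = 258.6 * 0.00029088821 = 0.075223691 rad. 1 1/min = 0.016666667 Hz, so 0.0558 1/min = 0.0558 * 0.016666667 = 0.00093 Hz. Combine: 0.075223691 rad * 0.00093 Hz = 6.9958032e-05 rad/s. 1 deg/s = 0.017453293 rad/s, so 6.9958032e-05 rad/s = 6.9958032e-05 / 0.017453293 = 0.0040083 deg/s ≈ 0.004008 deg/s (4 s.f.). Final answer: 0.004008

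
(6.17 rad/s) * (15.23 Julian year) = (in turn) 6.17 rad/s is already in rad/s. 1 Julian year = 31557600 s, so 15.23 Julian year = 15.23 * 31557600 = 4.8062225e+08 s. Combine: 6.17 rad/s * 4.8062225e+08 s = 2.9654393e+09 rad. 1 turn = 6.2831853 rad, so 2.9654393e+09 rad = 2.9654393e+09 / 6.2831853 = 4.7196432e+08 turn ≈ 4.72e+08 turn (4 s.f.). Final answer: 4.72e+08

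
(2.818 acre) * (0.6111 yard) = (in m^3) 1 acre = 4046.8564 m^2, so 2.818 acre = 2.818 * 4046.8564 = 11404.041 m^2. 1 yard = 0.9144 m, so 0.6111 yard = 0.6111 * 0.9144 = 0.55878984 m. Combine: 11404.041 m^2 * 0.55878984 m = 6372.4625 m^3. Result: 6372.4625 m^3 ≈ 6372 m^3 (4 s.f.). Final answer: 6372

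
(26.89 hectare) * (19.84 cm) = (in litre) 1 hectare = 10000 m^2, so 26.89 hectare = 26.89 * 10000 = 268900 m^2. 1 cm = 0.01 m, so 19.84 cm = 19.84 * 0.01 = 0.1984 m. Combine: 268900 m^2 * 0.1984 m = 53349.76 m^3. 1 litre = 0.001 m^3, so 53349.76 m^3 = 53349.76 / 0.001 = 53349760 litre ≈ 5.335e+07 litre (4 s.f.). Final answer: 5.335e+07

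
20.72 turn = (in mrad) 1 turn = 6.2831853 rad, so 20.72 turn = 20.72 * 6.2831853 = 130.1876 rad. 1 mrad = 0.001 rad, so 130.1876 rad = 130.1876 / 0.001 = 130187.6 mrad ≈ 1.302e+05 mrad (4 s.f.). Final answer: 1.302e+05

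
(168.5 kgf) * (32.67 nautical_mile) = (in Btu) 9.476e+04. Check: 1 kgf = 9.80665 N, so 168.5 kgf = 168.5 * 9.80665 = 1652.4205 N. 1 nautical_mile = 1852 m, so 32.67 nautical_mile = 32.67 * 1852 = 60504.84 m. Combine: 1652.4205 N * 60504.84 m = 99979439 J. 1 Btu = 1055.0559 J, so 99979439 J = 99979439 / 1055.0559 = 94762.224 Btu ≈ 9.476e+04 Btu (4 s.f.).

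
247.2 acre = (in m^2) 1e+06. Check: 1 acre = 4046.8564 m^2, so 247.2 acre = 247.2 * 4046.8564 = 1000382.9 m^2. Result: 1000382.9 m^2 ≈ 1e+06 m^2 (4 s.f.).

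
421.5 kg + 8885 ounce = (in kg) 421.5 kg is already in kg. 1 ounce = 0.028349523 kg, so 8885 ounce = 8885 * 0.028349523 = 251.88551 kg. Sum: 421.5 + 251.88551 = 673.38551 kg. Result: 673.38551 kg ≈ 673.4 kg (4 s.f.). Final answer: 673.4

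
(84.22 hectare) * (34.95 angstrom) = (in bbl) 0.01851. Check: 1 hectare = 10000 m^2, so 84.22 hectare = 84.22 * 10000 = 842200 m^2. 1 angstrom = 1e-10 m, so 34.95 angstrom = 34.95 * 1e-10 = 3.495e-09 m. Combine: 842200 m^2 * 3.495e-09 m = 0.002943489 m^3. 1 bbl = 0.15898729 m^3, so 0.002943489 m^3 = 0.002943489 / 0.15898729 = 0.018513989 bbl ≈ 0.01851 bbl (4 s.f.).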